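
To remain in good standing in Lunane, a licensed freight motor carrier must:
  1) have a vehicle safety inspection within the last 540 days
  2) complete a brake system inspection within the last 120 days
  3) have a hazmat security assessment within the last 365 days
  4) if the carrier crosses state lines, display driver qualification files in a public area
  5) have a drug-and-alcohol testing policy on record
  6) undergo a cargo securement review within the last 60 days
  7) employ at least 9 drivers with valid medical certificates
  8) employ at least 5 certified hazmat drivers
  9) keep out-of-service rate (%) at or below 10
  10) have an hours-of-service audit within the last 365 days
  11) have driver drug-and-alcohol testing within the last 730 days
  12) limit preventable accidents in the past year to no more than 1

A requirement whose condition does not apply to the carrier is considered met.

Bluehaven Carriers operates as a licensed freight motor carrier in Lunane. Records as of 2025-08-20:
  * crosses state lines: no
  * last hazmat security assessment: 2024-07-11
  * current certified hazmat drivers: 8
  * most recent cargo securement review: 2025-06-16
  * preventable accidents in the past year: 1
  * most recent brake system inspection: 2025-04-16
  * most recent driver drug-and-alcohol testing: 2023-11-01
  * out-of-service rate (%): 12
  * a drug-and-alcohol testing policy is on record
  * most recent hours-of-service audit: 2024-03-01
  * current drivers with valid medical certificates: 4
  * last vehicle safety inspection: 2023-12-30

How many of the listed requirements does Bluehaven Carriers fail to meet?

1. vehicle safety inspection 599 days ago vs limit 540 → not met
2. brake system inspection 126 days ago vs limit 120 → not met
3. hazmat security assessment 405 days ago vs limit 365 → not met
4. condition 'crosses state lines' does not hold → requirement n/a → met
5. drug-and-alcohol testing policy present → met
6. cargo securement review 65 days ago vs limit 60 → not met
7. drivers with valid medical certificates 4 < 9 → not met
8. certified hazmat drivers 8 ≥ 5 → met
9. out-of-service rate (%) 12 > 10 → not met
10. hours-of-service audit 537 days ago vs limit 365 → not met
11. driver drug-and-alcohol testing 658 days ago vs limit 730 → met
12. preventable accidents in the past year 1 ≤ 1 → met
Not met: 7 of 12

7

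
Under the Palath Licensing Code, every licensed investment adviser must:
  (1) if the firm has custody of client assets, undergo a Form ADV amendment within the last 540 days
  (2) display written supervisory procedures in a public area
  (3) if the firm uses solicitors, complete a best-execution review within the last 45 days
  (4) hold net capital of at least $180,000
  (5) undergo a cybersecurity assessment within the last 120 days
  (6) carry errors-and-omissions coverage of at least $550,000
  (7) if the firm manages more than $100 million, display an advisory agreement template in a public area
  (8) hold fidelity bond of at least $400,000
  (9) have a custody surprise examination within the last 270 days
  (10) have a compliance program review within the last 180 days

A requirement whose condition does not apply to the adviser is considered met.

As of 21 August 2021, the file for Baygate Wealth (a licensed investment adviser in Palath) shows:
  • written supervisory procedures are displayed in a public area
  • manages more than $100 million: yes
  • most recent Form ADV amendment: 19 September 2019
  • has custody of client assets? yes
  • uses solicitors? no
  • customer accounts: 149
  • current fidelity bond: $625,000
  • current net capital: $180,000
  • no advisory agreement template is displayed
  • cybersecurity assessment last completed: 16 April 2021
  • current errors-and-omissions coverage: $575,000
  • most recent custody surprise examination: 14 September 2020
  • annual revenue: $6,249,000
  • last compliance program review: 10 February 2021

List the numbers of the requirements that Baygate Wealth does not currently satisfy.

1. condition 'has custody of client assets' holds; Form ADV amendment 702 days ago vs limit 540 → not met
2. written supervisory procedures present → met
3. condition 'uses solicitors' does not hold → requirement n/a → met
4. net capital $180,000 ≥ $180,000 → met
5. cybersecurity assessment 127 days ago vs limit 120 → not met
6. errors-and-omissions coverage $575,000 ≥ $550,000 → met
7. condition 'manages more than $100 million' holds; advisory agreement template absent → not met
8. fidelity bond $625,000 ≥ $400,000 → met
9. custody surprise examination 341 days ago vs limit 270 → not met
10. compliance program review 192 days ago vs limit 180 → not met
Not met: 1, 5, 7, 9, 10

1, 5, 7, 9, 10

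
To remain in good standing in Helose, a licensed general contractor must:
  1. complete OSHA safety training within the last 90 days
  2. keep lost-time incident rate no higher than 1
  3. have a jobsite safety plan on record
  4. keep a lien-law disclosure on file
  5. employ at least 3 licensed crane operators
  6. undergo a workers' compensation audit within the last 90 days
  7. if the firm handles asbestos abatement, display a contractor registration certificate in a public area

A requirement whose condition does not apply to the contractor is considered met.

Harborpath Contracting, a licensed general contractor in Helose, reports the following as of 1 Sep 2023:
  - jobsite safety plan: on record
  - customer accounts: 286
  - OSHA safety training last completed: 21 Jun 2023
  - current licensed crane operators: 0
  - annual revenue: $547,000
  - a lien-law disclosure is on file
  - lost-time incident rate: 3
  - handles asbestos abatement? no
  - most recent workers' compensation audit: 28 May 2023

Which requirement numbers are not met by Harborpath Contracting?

2, 5, 6

1. OSHA safety training 72 days ago vs limit 90 → met
2. lost-time incident rate 3 > 1 → not met
3. jobsite safety plan present → met
4. lien-law disclosure present → met
5. licensed crane operators 0 < 3 → not met
6. workers' compensation audit 96 days ago vs limit 90 → not met
7. condition 'handles asbestos abatement' does not hold → requirement n/a → met
Not met: 2, 5, 6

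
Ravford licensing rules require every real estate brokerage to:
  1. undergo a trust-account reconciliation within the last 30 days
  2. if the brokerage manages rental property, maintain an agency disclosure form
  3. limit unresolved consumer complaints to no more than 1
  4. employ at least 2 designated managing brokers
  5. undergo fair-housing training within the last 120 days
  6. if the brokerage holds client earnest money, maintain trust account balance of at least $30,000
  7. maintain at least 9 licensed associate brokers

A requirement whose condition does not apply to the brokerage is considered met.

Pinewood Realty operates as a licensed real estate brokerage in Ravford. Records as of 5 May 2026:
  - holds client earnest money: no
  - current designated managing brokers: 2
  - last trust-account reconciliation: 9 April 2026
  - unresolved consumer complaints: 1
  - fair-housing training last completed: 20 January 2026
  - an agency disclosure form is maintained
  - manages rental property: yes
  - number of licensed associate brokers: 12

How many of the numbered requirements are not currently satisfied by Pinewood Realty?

0

1. trust-account reconciliation 26 days ago vs limit 30 → met
2. condition 'manages rental property' holds; agency disclosure form present → met
3. unresolved consumer complaints 1 ≤ 1 → met
4. designated managing brokers 2 ≥ 2 → met
5. fair-housing training 105 days ago vs limit 120 → met
6. condition 'holds client earnest money' does not hold → requirement n/a → met
7. licensed associate brokers 12 ≥ 9 → met
Not met: 0 of 7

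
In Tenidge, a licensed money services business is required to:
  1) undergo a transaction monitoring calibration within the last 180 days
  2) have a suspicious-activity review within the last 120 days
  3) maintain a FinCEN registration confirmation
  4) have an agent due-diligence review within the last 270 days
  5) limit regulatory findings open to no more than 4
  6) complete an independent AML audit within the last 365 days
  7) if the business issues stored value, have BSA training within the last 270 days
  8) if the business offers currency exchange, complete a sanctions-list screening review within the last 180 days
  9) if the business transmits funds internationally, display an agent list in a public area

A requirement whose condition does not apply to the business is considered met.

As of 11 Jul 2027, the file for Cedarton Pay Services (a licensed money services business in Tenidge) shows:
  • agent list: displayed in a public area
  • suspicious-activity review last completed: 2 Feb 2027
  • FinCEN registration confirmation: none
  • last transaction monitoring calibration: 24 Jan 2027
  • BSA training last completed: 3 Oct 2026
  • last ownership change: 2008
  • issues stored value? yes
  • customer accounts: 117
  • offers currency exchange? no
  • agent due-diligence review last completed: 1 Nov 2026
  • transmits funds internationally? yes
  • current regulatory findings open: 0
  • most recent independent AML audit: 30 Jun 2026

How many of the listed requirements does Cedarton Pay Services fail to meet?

4

1. transaction monitoring calibration 168 days ago vs limit 180 → met
2. suspicious-activity review 159 days ago vs limit 120 → not met
3. FinCEN registration confirmation absent → not met
4. agent due-diligence review 252 days ago vs limit 270 → met
5. regulatory findings open 0 ≤ 4 → met
6. independent AML audit 376 days ago vs limit 365 → not met
7. condition 'issues stored value' holds; BSA training 281 days ago vs limit 270 → not met
8. condition 'offers currency exchange' does not hold → requirement n/a → met
9. condition 'transmits funds internationally' holds; agent list present → met
Not met: 4 of 9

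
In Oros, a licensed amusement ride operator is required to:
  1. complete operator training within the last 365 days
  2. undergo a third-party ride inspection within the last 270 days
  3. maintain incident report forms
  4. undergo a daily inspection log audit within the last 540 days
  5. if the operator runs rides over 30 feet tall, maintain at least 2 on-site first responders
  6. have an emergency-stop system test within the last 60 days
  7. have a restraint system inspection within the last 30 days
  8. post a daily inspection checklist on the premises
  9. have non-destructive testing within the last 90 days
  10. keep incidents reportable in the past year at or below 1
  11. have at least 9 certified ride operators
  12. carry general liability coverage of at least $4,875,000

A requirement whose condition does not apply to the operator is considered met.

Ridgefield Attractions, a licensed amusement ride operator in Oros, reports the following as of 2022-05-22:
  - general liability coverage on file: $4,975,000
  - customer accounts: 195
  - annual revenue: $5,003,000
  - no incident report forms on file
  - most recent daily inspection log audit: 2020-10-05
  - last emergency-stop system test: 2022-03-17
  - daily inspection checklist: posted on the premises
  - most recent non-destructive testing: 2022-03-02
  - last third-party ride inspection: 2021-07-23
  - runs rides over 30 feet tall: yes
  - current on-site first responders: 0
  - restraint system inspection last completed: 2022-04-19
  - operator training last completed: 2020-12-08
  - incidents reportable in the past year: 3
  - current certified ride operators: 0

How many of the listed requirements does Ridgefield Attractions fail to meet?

1. operator training 530 days ago vs limit 365 → not met
2. third-party ride inspection 303 days ago vs limit 270 → not met
3. incident report forms absent → not met
4. daily inspection log audit 594 days ago vs limit 540 → not met
5. condition 'runs rides over 30 feet tall' holds; on-site first responders 0 < 2 → not met
6. emergency-stop system test 66 days ago vs limit 60 → not met
7. restraint system inspection 33 days ago vs limit 30 → not met
8. daily inspection checklist present → met
9. non-destructive testing 81 days ago vs limit 90 → met
10. incidents reportable in the past year 3 > 1 → not met
11. certified ride operators 0 < 9 → not met
12. general liability coverage $4,975,000 ≥ $4,875,000 → met
Not met: 9 of 12

9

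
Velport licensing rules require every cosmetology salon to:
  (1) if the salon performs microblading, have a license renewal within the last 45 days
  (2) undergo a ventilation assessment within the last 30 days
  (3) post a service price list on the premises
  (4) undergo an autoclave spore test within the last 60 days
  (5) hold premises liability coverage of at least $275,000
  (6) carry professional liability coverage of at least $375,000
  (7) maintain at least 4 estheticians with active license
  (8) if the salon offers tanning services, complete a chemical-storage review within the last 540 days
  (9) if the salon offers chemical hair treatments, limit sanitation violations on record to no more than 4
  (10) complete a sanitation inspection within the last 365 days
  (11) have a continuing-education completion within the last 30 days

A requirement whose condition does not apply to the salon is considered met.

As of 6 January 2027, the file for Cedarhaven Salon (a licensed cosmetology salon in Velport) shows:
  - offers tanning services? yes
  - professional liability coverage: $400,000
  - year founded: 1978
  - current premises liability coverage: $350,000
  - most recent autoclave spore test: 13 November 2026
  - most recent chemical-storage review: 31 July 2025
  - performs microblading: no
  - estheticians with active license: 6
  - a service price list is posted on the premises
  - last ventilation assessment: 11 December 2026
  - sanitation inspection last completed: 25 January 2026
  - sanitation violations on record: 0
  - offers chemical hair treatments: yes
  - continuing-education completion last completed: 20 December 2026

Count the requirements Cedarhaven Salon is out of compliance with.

0

1. condition 'performs microblading' does not hold → requirement n/a → met
2. ventilation assessment 26 days ago vs limit 30 → met
3. service price list present → met
4. autoclave spore test 54 days ago vs limit 60 → met
5. premises liability coverage $350,000 ≥ $275,000 → met
6. professional liability coverage $400,000 ≥ $375,000 → met
7. estheticians with active license 6 ≥ 4 → met
8. condition 'offers tanning services' holds; chemical-storage review 524 days ago vs limit 540 → met
9. condition 'offers chemical hair treatments' holds; sanitation violations on record 0 ≤ 4 → met
10. sanitation inspection 346 days ago vs limit 365 → met
11. continuing-education completion 17 days ago vs limit 30 → met
Not met: 0 of 11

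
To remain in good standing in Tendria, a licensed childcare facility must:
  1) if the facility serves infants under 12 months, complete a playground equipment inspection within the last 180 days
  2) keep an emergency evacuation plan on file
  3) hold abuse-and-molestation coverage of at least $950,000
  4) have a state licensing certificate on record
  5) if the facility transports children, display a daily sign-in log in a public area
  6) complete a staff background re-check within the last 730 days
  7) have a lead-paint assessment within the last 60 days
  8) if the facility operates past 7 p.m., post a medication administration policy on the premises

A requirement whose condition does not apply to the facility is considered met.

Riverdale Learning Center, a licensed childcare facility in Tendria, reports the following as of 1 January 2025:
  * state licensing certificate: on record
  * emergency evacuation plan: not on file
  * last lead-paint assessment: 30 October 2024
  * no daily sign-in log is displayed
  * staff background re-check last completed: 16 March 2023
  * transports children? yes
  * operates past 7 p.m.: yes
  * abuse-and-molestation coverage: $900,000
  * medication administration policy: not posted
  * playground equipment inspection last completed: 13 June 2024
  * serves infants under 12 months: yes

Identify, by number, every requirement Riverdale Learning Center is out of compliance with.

1. condition 'serves infants under 12 months' holds; playground equipment inspection 202 days ago vs limit 180 → not met
2. emergency evacuation plan absent → not met
3. abuse-and-molestation coverage $900,000 < $950,000 → not met
4. state licensing certificate present → met
5. condition 'transports children' holds; daily sign-in log absent → not met
6. staff background re-check 657 days ago vs limit 730 → met
7. lead-paint assessment 63 days ago vs limit 60 → not met
8. condition 'operates past 7 p.m.' holds; medication administration policy absent → not met
Not met: 1, 2, 3, 5, 7, 8

1, 2, 3, 5, 7, 8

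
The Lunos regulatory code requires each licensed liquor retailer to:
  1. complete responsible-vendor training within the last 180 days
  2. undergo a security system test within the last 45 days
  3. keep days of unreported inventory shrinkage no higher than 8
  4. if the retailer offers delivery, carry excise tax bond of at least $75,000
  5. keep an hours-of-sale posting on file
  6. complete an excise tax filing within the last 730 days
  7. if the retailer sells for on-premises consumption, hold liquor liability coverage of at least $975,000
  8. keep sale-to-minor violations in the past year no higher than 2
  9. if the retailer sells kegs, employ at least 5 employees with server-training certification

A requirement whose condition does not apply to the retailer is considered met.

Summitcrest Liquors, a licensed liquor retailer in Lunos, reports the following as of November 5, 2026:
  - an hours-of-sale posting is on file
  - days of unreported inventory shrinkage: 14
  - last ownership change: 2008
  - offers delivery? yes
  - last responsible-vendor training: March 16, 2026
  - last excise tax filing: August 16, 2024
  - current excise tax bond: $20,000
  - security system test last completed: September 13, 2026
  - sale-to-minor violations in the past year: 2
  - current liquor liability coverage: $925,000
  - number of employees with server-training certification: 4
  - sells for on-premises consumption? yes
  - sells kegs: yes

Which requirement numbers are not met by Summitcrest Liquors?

1, 2, 3, 4, 6, 7, 9

1. responsible-vendor training 234 days ago vs limit 180 → not met
2. security system test 53 days ago vs limit 45 → not met
3. days of unreported inventory shrinkage 14 > 8 → not met
4. condition 'offers delivery' holds; excise tax bond $20,000 < $75,000 → not met
5. hours-of-sale posting present → met
6. excise tax filing 811 days ago vs limit 730 → not met
7. condition 'sells for on-premises consumption' holds; liquor liability coverage $925,000 < $975,000 → not met
8. sale-to-minor violations in the past year 2 ≤ 2 → met
9. condition 'sells kegs' holds; employees with server-training certification 4 < 5 → not met
Not met: 1, 2, 3, 4, 6, 7, 9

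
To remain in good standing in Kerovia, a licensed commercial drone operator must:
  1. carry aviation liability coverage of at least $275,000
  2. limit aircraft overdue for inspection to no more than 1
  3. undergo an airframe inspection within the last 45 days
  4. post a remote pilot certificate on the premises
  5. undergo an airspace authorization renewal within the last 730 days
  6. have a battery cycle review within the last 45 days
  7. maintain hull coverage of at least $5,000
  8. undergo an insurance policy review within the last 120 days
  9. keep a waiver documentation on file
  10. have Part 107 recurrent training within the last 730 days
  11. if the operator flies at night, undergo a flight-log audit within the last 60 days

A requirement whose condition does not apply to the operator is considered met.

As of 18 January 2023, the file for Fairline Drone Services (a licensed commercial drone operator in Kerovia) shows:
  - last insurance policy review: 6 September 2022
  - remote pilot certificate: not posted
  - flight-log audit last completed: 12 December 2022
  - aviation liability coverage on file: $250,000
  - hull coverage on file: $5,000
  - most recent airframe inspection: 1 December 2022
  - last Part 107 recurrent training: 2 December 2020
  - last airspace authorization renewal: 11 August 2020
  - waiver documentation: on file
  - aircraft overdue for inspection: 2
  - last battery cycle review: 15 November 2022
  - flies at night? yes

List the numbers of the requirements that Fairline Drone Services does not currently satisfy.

1, 2, 3, 4, 5, 6, 8, 10

1. aviation liability coverage $250,000 < $275,000 → not met
2. aircraft overdue for inspection 2 > 1 → not met
3. airframe inspection 48 days ago vs limit 45 → not met
4. remote pilot certificate absent → not met
5. airspace authorization renewal 890 days ago vs limit 730 → not met
6. battery cycle review 64 days ago vs limit 45 → not met
7. hull coverage $5,000 ≥ $5,000 → met
8. insurance policy review 134 days ago vs limit 120 → not met
9. waiver documentation present → met
10. Part 107 recurrent training 777 days ago vs limit 730 → not met
11. condition 'flies at night' holds; flight-log audit 37 days ago vs limit 60 → met
Not met: 1, 2, 3, 4, 5, 6, 8, 10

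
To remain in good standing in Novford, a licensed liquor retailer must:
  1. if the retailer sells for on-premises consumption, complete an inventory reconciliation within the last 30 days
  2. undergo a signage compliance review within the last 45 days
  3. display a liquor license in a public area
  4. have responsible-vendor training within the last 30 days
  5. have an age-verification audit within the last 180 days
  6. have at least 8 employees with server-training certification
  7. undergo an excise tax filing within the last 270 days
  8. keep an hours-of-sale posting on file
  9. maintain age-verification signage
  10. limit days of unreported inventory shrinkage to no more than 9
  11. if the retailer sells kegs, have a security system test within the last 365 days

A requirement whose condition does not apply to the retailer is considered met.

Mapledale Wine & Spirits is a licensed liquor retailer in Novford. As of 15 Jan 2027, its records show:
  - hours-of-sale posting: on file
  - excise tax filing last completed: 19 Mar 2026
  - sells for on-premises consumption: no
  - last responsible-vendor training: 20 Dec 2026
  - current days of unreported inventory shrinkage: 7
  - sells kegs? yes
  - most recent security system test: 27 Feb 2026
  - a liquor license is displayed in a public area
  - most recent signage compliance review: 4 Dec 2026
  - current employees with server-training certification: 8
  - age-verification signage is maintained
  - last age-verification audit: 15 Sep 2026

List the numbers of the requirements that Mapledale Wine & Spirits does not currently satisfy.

1. condition 'sells for on-premises consumption' does not hold → requirement n/a → met
2. signage compliance review 42 days ago vs limit 45 → met
3. liquor license present → met
4. responsible-vendor training 26 days ago vs limit 30 → met
5. age-verification audit 122 days ago vs limit 180 → met
6. employees with server-training certification 8 ≥ 8 → met
7. excise tax filing 302 days ago vs limit 270 → not met
8. hours-of-sale posting present → met
9. age-verification signage present → met
10. days of unreported inventory shrinkage 7 ≤ 9 → met
11. condition 'sells kegs' holds; security system test 322 days ago vs limit 365 → met
Not met: 7

7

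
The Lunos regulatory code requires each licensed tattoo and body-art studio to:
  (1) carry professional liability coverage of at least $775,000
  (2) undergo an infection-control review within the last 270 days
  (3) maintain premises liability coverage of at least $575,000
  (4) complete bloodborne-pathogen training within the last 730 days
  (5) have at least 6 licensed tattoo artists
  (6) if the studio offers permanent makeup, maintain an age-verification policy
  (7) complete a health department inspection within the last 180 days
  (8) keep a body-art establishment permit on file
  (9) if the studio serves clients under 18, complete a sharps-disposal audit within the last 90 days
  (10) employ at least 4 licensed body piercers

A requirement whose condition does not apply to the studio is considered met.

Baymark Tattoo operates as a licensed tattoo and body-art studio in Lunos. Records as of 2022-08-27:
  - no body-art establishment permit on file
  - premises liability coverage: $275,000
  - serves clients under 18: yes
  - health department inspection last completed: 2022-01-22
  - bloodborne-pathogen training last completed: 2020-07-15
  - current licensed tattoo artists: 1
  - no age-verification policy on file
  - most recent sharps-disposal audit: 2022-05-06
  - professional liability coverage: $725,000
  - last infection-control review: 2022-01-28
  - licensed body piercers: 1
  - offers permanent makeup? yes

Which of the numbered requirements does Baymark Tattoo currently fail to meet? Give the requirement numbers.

1, 3, 4, 5, 6, 7, 8, 9, 10

1. professional liability coverage $725,000 < $775,000 → not met
2. infection-control review 211 days ago vs limit 270 → met
3. premises liability coverage $275,000 < $575,000 → not met
4. bloodborne-pathogen training 773 days ago vs limit 730 → not met
5. licensed tattoo artists 1 < 6 → not met
6. condition 'offers permanent makeup' holds; age-verification policy absent → not met
7. health department inspection 217 days ago vs limit 180 → not met
8. body-art establishment permit absent → not met
9. condition 'serves clients under 18' holds; sharps-disposal audit 113 days ago vs limit 90 → not met
10. licensed body piercers 1 < 4 → not met
Not met: 1, 3, 4, 5, 6, 7, 8, 9, 10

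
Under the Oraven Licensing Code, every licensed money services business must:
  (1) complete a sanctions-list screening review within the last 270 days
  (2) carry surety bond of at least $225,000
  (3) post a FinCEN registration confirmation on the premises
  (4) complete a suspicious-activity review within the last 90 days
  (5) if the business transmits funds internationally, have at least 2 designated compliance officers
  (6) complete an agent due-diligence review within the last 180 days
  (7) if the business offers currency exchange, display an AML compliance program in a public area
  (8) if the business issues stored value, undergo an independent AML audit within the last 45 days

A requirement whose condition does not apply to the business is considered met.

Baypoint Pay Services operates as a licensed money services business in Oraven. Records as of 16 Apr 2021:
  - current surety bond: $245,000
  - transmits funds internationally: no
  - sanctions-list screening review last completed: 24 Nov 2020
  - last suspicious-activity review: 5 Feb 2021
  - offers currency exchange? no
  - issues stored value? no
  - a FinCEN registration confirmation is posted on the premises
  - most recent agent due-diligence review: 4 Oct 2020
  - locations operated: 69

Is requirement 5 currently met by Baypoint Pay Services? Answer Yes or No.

Yes

5. condition 'transmits funds internationally' does not hold → requirement n/a → met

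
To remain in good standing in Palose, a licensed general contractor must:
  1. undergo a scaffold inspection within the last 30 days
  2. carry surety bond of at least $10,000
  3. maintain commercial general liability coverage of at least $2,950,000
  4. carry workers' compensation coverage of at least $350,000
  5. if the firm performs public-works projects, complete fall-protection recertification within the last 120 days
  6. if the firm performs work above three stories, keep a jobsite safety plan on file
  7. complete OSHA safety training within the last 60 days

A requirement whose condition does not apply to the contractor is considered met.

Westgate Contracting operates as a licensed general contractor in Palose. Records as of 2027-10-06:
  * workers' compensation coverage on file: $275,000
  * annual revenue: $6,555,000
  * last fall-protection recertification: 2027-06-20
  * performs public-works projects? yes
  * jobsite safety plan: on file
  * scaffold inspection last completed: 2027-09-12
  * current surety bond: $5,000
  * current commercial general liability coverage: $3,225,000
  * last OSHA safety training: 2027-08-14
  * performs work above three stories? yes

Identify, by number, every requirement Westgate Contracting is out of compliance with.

2, 4

1. scaffold inspection 24 days ago vs limit 30 → met
2. surety bond $5,000 < $10,000 → not met
3. commercial general liability coverage $3,225,000 ≥ $2,950,000 → met
4. workers' compensation coverage $275,000 < $350,000 → not met
5. condition 'performs public-works projects' holds; fall-protection recertification 108 days ago vs limit 120 → met
6. condition 'performs work above three stories' holds; jobsite safety plan present → met
7. OSHA safety training 53 days ago vs limit 60 → met
Not met: 2, 4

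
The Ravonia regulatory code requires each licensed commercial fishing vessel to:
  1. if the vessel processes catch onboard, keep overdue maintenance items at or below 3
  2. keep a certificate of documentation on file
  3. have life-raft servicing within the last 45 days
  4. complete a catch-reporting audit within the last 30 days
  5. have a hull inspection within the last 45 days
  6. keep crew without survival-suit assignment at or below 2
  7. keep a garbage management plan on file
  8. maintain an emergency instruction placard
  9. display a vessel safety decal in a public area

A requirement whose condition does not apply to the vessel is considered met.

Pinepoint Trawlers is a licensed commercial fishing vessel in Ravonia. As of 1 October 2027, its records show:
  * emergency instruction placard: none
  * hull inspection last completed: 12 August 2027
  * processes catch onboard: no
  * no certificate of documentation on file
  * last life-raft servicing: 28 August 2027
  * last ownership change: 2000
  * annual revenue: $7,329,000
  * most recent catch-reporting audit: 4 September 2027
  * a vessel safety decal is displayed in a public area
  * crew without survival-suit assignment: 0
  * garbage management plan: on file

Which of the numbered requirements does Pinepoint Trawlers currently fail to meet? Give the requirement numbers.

2, 5, 8

1. condition 'processes catch onboard' does not hold → requirement n/a → met
2. certificate of documentation absent → not met
3. life-raft servicing 34 days ago vs limit 45 → met
4. catch-reporting audit 27 days ago vs limit 30 → met
5. hull inspection 50 days ago vs limit 45 → not met
6. crew without survival-suit assignment 0 ≤ 2 → met
7. garbage management plan present → met
8. emergency instruction placard absent → not met
9. vessel safety decal present → met
Not met: 2, 5, 8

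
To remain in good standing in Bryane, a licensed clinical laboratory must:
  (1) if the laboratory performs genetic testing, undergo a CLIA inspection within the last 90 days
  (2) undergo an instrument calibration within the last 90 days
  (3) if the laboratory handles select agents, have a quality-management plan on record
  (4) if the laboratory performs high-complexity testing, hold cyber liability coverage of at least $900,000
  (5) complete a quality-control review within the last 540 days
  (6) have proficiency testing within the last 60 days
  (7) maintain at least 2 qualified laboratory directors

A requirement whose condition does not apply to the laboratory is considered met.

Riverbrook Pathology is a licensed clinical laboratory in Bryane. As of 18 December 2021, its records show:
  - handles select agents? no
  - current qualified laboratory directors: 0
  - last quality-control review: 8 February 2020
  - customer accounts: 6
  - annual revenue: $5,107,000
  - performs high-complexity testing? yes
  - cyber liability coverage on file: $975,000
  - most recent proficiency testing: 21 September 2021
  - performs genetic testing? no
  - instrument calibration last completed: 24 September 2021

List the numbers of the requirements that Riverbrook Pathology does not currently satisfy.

1. condition 'performs genetic testing' does not hold → requirement n/a → met
2. instrument calibration 85 days ago vs limit 90 → met
3. condition 'handles select agents' does not hold → requirement n/a → met
4. condition 'performs high-complexity testing' holds; cyber liability coverage $975,000 ≥ $900,000 → met
5. quality-control review 679 days ago vs limit 540 → not met
6. proficiency testing 88 days ago vs limit 60 → not met
7. qualified laboratory directors 0 < 2 → not met
Not met: 5, 6, 7

5, 6, 7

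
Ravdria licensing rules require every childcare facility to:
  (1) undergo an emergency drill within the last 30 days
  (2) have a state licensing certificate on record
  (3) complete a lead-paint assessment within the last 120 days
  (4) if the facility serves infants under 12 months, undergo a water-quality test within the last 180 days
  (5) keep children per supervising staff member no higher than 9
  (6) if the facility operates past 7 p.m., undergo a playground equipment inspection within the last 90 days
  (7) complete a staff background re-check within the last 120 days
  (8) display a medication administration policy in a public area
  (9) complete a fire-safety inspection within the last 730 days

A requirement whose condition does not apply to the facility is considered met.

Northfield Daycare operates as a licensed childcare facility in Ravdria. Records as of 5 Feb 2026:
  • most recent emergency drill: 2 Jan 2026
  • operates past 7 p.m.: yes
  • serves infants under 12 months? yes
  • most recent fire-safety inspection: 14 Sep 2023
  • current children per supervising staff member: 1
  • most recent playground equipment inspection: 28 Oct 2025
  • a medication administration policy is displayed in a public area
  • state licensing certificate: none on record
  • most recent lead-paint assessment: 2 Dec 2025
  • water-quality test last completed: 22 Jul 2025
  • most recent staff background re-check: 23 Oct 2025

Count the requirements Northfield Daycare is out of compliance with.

1. emergency drill 34 days ago vs limit 30 → not met
2. state licensing certificate absent → not met
3. lead-paint assessment 65 days ago vs limit 120 → met
4. condition 'serves infants under 12 months' holds; water-quality test 198 days ago vs limit 180 → not met
5. children per supervising staff member 1 ≤ 9 → met
6. condition 'operates past 7 p.m.' holds; playground equipment inspection 100 days ago vs limit 90 → not met
7. staff background re-check 105 days ago vs limit 120 → met
8. medication administration policy present → met
9. fire-safety inspection 875 days ago vs limit 730 → not met
Not met: 5 of 9

5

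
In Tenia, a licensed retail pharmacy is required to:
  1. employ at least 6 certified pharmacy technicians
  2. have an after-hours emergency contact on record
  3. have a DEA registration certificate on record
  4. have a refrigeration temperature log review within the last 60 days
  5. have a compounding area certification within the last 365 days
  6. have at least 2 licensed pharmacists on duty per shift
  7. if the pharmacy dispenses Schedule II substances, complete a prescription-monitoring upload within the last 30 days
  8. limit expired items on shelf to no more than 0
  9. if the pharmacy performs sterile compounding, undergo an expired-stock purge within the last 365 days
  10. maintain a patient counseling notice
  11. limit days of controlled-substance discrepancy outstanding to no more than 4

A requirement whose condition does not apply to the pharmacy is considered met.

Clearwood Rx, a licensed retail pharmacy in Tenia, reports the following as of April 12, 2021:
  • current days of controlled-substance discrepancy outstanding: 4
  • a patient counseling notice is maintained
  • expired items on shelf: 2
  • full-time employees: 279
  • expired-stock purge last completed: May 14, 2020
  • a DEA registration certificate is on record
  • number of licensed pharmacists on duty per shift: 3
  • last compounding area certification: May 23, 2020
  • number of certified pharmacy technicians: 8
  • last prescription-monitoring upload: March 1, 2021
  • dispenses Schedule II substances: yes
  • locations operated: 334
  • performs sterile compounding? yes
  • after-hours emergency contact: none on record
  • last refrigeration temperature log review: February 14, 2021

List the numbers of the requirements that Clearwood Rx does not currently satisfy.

2, 7, 8

1. certified pharmacy technicians 8 ≥ 6 → met
2. after-hours emergency contact absent → not met
3. DEA registration certificate present → met
4. refrigeration temperature log review 57 days ago vs limit 60 → met
5. compounding area certification 324 days ago vs limit 365 → met
6. licensed pharmacists on duty per shift 3 ≥ 2 → met
7. condition 'dispenses Schedule II substances' holds; prescription-monitoring upload 42 days ago vs limit 30 → not met
8. expired items on shelf 2 > 0 → not met
9. condition 'performs sterile compounding' holds; expired-stock purge 333 days ago vs limit 365 → met
10. patient counseling notice present → met
11. days of controlled-substance discrepancy outstanding 4 ≤ 4 → met
Not met: 2, 7, 8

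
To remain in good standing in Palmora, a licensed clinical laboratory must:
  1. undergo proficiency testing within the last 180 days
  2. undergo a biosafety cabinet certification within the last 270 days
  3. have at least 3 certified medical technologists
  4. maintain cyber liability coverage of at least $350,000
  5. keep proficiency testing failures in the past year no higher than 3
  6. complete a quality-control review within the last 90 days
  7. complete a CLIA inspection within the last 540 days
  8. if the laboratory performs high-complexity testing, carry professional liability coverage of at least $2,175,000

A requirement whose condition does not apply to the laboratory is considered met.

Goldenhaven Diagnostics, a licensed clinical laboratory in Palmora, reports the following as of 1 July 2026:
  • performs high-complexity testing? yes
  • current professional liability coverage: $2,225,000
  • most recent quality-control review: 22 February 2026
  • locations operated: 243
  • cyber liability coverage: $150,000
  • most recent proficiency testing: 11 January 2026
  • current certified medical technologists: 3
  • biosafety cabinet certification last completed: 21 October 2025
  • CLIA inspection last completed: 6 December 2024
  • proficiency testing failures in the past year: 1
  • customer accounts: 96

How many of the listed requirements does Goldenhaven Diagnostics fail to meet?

1. proficiency testing 171 days ago vs limit 180 → met
2. biosafety cabinet certification 253 days ago vs limit 270 → met
3. certified medical technologists 3 ≥ 3 → met
4. cyber liability coverage $150,000 < $350,000 → not met
5. proficiency testing failures in the past year 1 ≤ 3 → met
6. quality-control review 129 days ago vs limit 90 → not met
7. CLIA inspection 572 days ago vs limit 540 → not met
8. condition 'performs high-complexity testing' holds; professional liability coverage $2,225,000 ≥ $2,175,000 → met
Not met: 3 of 8

3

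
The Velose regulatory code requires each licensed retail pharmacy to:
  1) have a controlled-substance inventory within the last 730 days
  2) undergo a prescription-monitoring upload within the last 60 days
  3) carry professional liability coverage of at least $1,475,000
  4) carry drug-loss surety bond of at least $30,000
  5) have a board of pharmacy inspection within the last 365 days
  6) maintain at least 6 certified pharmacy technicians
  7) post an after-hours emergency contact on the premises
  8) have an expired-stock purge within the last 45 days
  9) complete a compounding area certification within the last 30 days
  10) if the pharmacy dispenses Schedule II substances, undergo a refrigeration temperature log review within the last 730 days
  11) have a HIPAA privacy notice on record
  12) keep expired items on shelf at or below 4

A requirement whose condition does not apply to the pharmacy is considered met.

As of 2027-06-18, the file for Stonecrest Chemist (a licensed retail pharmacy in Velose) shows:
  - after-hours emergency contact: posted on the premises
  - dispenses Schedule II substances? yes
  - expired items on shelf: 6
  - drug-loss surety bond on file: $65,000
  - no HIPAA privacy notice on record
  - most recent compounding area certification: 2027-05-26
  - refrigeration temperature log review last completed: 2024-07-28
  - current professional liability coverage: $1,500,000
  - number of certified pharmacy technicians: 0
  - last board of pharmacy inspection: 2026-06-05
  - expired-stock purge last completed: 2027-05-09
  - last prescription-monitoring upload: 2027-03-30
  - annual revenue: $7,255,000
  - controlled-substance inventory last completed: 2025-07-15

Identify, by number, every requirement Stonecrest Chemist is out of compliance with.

2, 5, 6, 10, 11, 12

1. controlled-substance inventory 703 days ago vs limit 730 → met
2. prescription-monitoring upload 80 days ago vs limit 60 → not met
3. professional liability coverage $1,500,000 ≥ $1,475,000 → met
4. drug-loss surety bond $65,000 ≥ $30,000 → met
5. board of pharmacy inspection 378 days ago vs limit 365 → not met
6. certified pharmacy technicians 0 < 6 → not met
7. after-hours emergency contact present → met
8. expired-stock purge 40 days ago vs limit 45 → met
9. compounding area certification 23 days ago vs limit 30 → met
10. condition 'dispenses Schedule II substances' holds; refrigeration temperature log review 1055 days ago vs limit 730 → not met
11. HIPAA privacy notice absent → not met
12. expired items on shelf 6 > 4 → not met
Not met: 2, 5, 6, 10, 11, 12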